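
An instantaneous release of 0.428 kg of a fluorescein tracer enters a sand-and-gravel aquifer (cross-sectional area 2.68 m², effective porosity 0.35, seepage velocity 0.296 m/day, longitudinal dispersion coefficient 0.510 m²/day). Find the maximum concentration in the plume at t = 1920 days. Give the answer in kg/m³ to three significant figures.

The peak of an instantaneous 1D plume sits at x = vt; there the Gaussian factor is 1 and C_max = M/(n_e·A·√(4πDt)), where n_e·A is the pore area the mass is dissolved in.
√(4πDt) = √(4π × 0.510 × 1920) = 110.9 m, so C_max = 0.428/(0.35 × 2.68 × 110.9) = 0.00411 kg/m³.

0.00411 kg/m³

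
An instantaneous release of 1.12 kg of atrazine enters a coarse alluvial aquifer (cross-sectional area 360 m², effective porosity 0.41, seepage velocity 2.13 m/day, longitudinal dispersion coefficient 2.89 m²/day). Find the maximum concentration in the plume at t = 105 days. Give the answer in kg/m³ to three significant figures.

0.000123 kg/m³

The peak of an instantaneous 1D plume sits at x = vt; there the Gaussian factor is 1 and C_max = M/(n_e·A·√(4πDt)), where n_e·A is the pore area the mass is dissolved in.
√(4πDt) = √(4π × 2.89 × 105) = 61.75 m, so C_max = 1.12/(0.41 × 360 × 61.75) = 0.000123 kg/m³.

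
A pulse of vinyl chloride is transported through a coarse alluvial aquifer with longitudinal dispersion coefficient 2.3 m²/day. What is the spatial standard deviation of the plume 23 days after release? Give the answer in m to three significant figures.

Dispersive spreading gives a Gaussian with σ² = 2Dt; advection only shifts the center.
σ = √(2 × 2.3 × 23) = 10.3 m.

10.3 m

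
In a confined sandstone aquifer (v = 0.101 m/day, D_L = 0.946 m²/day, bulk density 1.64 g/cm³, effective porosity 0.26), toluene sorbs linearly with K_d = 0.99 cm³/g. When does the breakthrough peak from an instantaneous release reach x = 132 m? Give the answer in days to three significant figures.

Retardation factor R = 1 + ρ_b·K_d/n = 1 + 1.64 × 0.99/0.26 = 7.245.
Sorption retards both mechanisms: v_R = v/R = 0.01394 m/day, D_R = D/R = 0.1306 m²/day.
Peak time from v_R²t² + 2D_R t − x² = 0: t = (√(D_R² + v_R²x²) − D_R)/v_R².
√(D_R² + v_R²x²) = √(0.1306² + 0.01394² × 132²) = 1.845; v_R² = 0.0001943.
t = (1.845 − 0.1306)/0.0001943 = 8820 days.

8820 days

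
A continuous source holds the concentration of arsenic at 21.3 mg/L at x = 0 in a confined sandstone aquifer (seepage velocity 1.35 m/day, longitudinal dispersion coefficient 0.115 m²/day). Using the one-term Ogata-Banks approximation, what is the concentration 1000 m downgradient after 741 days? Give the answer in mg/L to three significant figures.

For a continuous step input, C/C₀ ≈ ½·erfc((x−vt)/(2√(Dt))).
vt = 1.35 × 741 = 1000.35 m and 2√(Dt) = 2√(0.115 × 741) = 18.46 m.
Argument (x−vt)/(2√(Dt)) = (1000 − 1000.35)/18.46 = -0.01896; ½·erfc(-0.01896) = 0.5107.
C = 21.3 × 0.5107 = 10.9 mg/L.

10.9 mg/L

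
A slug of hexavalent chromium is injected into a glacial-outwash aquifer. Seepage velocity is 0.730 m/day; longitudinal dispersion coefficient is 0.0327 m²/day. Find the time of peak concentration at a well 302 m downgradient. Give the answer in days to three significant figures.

For the 1D instantaneous-source solution, setting ∂C/∂t = 0 at fixed x gives v²t² + 2Dt − x² = 0, so t = (√(D² + v²x²) − D)/v².
√(D² + v²x²) = √(0.0327² + 0.730² × 302²) = 220.5; v² = 0.5329.
t = (220.5 − 0.0327)/0.5329 = 414 days (vs. the pure-advection estimate x/v = 414 d).

414 days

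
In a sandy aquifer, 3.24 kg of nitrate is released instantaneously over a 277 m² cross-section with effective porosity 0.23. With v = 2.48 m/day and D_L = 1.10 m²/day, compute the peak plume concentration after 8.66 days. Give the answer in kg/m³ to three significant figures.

0.00465 kg/m³

The peak of an instantaneous 1D plume sits at x = vt; there the Gaussian factor is 1 and C_max = M/(n_e·A·√(4πDt)), where n_e·A is the pore area the mass is dissolved in.
√(4πDt) = √(4π × 1.10 × 8.66) = 10.94 m, so C_max = 3.24/(0.23 × 277 × 10.94) = 0.00465 kg/m³.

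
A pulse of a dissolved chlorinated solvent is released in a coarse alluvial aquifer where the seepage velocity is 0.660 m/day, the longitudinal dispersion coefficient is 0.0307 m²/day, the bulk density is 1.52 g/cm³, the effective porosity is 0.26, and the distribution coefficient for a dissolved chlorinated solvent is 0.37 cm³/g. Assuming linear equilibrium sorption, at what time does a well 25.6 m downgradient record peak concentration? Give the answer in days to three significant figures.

Retardation factor R = 1 + ρ_b·K_d/n = 1 + 1.52 × 0.37/0.26 = 3.163.
Sorption retards both mechanisms: v_R = v/R = 0.2087 m/day, D_R = D/R = 0.009706 m²/day.
Peak time from v_R²t² + 2D_R t − x² = 0: t = (√(D_R² + v_R²x²) − D_R)/v_R².
√(D_R² + v_R²x²) = √(0.009706² + 0.2087² × 25.6²) = 5.343; v_R² = 0.04356.
t = (5.343 − 0.009706)/0.04356 = 122 days.

122 days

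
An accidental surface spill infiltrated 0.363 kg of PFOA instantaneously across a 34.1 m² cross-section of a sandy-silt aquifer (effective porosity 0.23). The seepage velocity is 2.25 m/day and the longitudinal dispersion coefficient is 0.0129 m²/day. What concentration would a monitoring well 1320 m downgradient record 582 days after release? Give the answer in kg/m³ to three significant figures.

0.000121 kg/m³

For an instantaneous plane source, C(x,t) = M/(n_e·A·√(4πDt)) · exp(−(x−vt)²/(4Dt)), with n_e·A the pore (flow) area.
Plume center vt = 2.25 × 582 = 1309.5 m, so the well at 1320 m is 10.5 m downgradient of the peak.
√(4πDt) = 9.713 m, giving peak height M/(n_e·A·√(4πDt)) = 0.363/(0.23 × 34.1 × 9.713) = 0.004765 kg/m³.
(x−vt)²/(4Dt) = (10.5)²/(4 × 0.0129 × 582) = 3.671; exp(−3.671) = 0.02545.
C = 0.004765 × 0.02545 = 0.000121 kg/m³.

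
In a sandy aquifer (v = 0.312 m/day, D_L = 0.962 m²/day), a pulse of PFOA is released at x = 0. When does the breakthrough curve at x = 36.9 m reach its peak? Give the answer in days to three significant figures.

For the 1D instantaneous-source solution, setting ∂C/∂t = 0 at fixed x gives v²t² + 2Dt − x² = 0, so t = (√(D² + v²x²) − D)/v².
√(D² + v²x²) = √(0.962² + 0.312² × 36.9²) = 11.55; v² = 0.097344.
t = (11.55 − 0.962)/0.097344 = 109 days (vs. the pure-advection estimate x/v = 118 d).

109 days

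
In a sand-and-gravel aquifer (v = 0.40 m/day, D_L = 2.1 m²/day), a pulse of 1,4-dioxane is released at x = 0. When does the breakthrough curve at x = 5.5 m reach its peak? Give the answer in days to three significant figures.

For the 1D instantaneous-source solution, setting ∂C/∂t = 0 at fixed x gives v²t² + 2Dt − x² = 0, so t = (√(D² + v²x²) − D)/v².
√(D² + v²x²) = √(2.1² + 0.40² × 5.5²) = 3.041; v² = 0.16.
t = (3.041 − 2.1)/0.16 = 5.88 days (vs. the pure-advection estimate x/v = 13.8 d).

5.88 days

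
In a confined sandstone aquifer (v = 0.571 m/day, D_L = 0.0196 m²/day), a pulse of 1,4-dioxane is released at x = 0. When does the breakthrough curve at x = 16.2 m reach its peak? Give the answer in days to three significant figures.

For the 1D instantaneous-source solution, setting ∂C/∂t = 0 at fixed x gives v²t² + 2Dt − x² = 0, so t = (√(D² + v²x²) − D)/v².
√(D² + v²x²) = √(0.0196² + 0.571² × 16.2²) = 9.250; v² = 0.326041.
t = (9.250 − 0.0196)/0.326041 = 28.3 days (vs. the pure-advection estimate x/v = 28.4 d).

28.3 days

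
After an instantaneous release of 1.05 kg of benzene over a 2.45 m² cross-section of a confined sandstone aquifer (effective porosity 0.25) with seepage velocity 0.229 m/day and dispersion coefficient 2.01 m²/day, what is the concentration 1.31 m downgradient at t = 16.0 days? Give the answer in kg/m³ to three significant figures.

For an instantaneous plane source, C(x,t) = M/(n_e·A·√(4πDt)) · exp(−(x−vt)²/(4Dt)), with n_e·A the pore (flow) area.
Plume center vt = 0.229 × 16.0 = 3.664 m, so the well at 1.31 m is 2.354 m upgradient of the peak.
√(4πDt) = 20.10 m, giving peak height M/(n_e·A·√(4πDt)) = 1.05/(0.25 × 2.45 × 20.10) = 0.08529 kg/m³.
(x−vt)²/(4Dt) = (-2.354)²/(4 × 2.01 × 16.0) = 0.04308; exp(−0.04308) = 0.9578.
C = 0.08529 × 0.9578 = 0.0817 kg/m³.

0.0817 kg/m³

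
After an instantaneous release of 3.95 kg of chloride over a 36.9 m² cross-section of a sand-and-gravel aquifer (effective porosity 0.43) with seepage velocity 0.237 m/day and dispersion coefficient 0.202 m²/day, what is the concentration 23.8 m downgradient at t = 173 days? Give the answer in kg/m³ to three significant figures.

0.00143 kg/m³

For an instantaneous plane source, C(x,t) = M/(n_e·A·√(4πDt)) · exp(−(x−vt)²/(4Dt)), with n_e·A the pore (flow) area.
Plume center vt = 0.237 × 173 = 41.001 m, so the well at 23.8 m is 17.201 m upgradient of the peak.
√(4πDt) = 20.96 m, giving peak height M/(n_e·A·√(4πDt)) = 3.95/(0.43 × 36.9 × 20.96) = 0.01188 kg/m³.
(x−vt)²/(4Dt) = (-17.201)²/(4 × 0.202 × 173) = 2.117; exp(−2.117) = 0.1204.
C = 0.01188 × 0.1204 = 0.00143 kg/m³.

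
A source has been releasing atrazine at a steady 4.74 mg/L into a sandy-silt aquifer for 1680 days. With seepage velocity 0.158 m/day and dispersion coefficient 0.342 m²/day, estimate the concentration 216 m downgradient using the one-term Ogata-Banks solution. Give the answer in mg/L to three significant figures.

4.40 mg/L

For a continuous step input, C/C₀ ≈ ½·erfc((x−vt)/(2√(Dt))).
vt = 0.158 × 1680 = 265.44 m and 2√(Dt) = 2√(0.342 × 1680) = 47.94 m.
Argument (x−vt)/(2√(Dt)) = (216 − 265.44)/47.94 = -1.031; ½·erfc(-1.031) = 0.9276.
C = 4.74 × 0.9276 = 4.40 mg/L.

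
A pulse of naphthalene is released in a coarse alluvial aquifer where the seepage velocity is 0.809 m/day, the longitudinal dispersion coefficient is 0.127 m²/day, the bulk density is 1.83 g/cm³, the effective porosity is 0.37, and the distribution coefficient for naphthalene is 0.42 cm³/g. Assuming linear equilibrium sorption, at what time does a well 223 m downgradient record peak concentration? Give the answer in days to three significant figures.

Retardation factor R = 1 + ρ_b·K_d/n = 1 + 1.83 × 0.42/0.37 = 3.077.
Sorption retards both mechanisms: v_R = v/R = 0.2629 m/day, D_R = D/R = 0.04127 m²/day.
Peak time from v_R²t² + 2D_R t − x² = 0: t = (√(D_R² + v_R²x²) − D_R)/v_R².
√(D_R² + v_R²x²) = √(0.04127² + 0.2629² × 223²) = 58.63; v_R² = 0.06912.
t = (58.63 − 0.04127)/0.06912 = 848 days.

848 days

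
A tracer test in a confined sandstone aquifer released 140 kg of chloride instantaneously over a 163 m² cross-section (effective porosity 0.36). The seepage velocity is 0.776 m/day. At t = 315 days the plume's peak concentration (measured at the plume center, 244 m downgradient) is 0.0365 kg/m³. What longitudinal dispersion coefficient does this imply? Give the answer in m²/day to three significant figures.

1.08 m²/day

At the plume center C_max = M/(n_e·A·√(4πDt)), so D = M²/(4πt·(n_e·A·C_max)²).
n_e·A·C_max = 0.36 × 163 × 0.0365 = 2.142 kg/m.
D = 140²/(4π × 315 × 2.142²) = 1.08 m²/day.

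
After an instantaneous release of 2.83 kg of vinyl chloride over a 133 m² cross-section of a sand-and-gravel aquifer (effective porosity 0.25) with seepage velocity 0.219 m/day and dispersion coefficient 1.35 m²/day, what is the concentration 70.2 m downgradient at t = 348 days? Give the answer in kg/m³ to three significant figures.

0.00109 kg/m³

For an instantaneous plane source, C(x,t) = M/(n_e·A·√(4πDt)) · exp(−(x−vt)²/(4Dt)), with n_e·A the pore (flow) area.
Plume center vt = 0.219 × 348 = 76.212 m, so the well at 70.2 m is 6.012 m upgradient of the peak.
√(4πDt) = 76.84 m, giving peak height M/(n_e·A·√(4πDt)) = 2.83/(0.25 × 133 × 76.84) = 0.001108 kg/m³.
(x−vt)²/(4Dt) = (-6.012)²/(4 × 1.35 × 348) = 0.01923; exp(−0.01923) = 0.9810.
C = 0.001108 × 0.9810 = 0.00109 kg/m³.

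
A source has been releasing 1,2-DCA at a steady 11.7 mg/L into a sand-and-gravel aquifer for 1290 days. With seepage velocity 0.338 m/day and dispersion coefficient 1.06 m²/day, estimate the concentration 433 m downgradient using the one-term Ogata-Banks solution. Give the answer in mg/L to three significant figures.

For a continuous step input, C/C₀ ≈ ½·erfc((x−vt)/(2√(Dt))).
vt = 0.338 × 1290 = 436.02 m and 2√(Dt) = 2√(1.06 × 1290) = 73.96 m.
Argument (x−vt)/(2√(Dt)) = (433 − 436.02)/73.96 = -0.04083; ½·erfc(-0.04083) = 0.5230.
C = 11.7 × 0.5230 = 6.12 mg/L.

6.12 mg/L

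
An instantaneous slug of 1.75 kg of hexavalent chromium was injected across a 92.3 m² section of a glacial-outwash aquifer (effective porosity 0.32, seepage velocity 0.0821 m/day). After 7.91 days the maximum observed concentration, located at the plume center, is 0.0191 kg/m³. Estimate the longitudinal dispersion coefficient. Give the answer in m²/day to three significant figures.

At the plume center C_max = M/(n_e·A·√(4πDt)), so D = M²/(4πt·(n_e·A·C_max)²).
n_e·A·C_max = 0.32 × 92.3 × 0.0191 = 0.5641 kg/m.
D = 1.75²/(4π × 7.91 × 0.5641²) = 0.0968 m²/day.

0.0968 m²/day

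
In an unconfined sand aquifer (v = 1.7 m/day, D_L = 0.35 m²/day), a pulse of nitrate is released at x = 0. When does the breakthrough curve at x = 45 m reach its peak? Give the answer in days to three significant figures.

26.3 days

For the 1D instantaneous-source solution, setting ∂C/∂t = 0 at fixed x gives v²t² + 2Dt − x² = 0, so t = (√(D² + v²x²) − D)/v².
√(D² + v²x²) = √(0.35² + 1.7² × 45²) = 76.50; v² = 2.89.
t = (76.50 − 0.35)/2.89 = 26.3 days (vs. the pure-advection estimate x/v = 26.5 d).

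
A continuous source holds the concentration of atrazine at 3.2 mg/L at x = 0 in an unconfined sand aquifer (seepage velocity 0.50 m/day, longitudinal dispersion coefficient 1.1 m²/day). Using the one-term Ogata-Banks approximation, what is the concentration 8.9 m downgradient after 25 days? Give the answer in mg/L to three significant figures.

2.20 mg/L

For a continuous step input, C/C₀ ≈ ½·erfc((x−vt)/(2√(Dt))).
vt = 0.50 × 25 = 12.5 m and 2√(Dt) = 2√(1.1 × 25) = 10.49 m.
Argument (x−vt)/(2√(Dt)) = (8.9 − 12.5)/10.49 = -0.3432; ½·erfc(-0.3432) = 0.6863.
C = 3.2 × 0.6863 = 2.20 mg/L.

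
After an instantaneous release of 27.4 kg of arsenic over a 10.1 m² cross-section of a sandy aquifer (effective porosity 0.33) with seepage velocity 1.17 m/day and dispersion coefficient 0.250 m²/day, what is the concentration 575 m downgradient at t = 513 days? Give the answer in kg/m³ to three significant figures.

For an instantaneous plane source, C(x,t) = M/(n_e·A·√(4πDt)) · exp(−(x−vt)²/(4Dt)), with n_e·A the pore (flow) area.
Plume center vt = 1.17 × 513 = 600.21 m, so the well at 575 m is 25.21 m upgradient of the peak.
√(4πDt) = 40.15 m, giving peak height M/(n_e·A·√(4πDt)) = 27.4/(0.33 × 10.1 × 40.15) = 0.2048 kg/m³.
(x−vt)²/(4Dt) = (-25.21)²/(4 × 0.250 × 513) = 1.239; exp(−1.239) = 0.2897.
C = 0.2048 × 0.2897 = 0.0593 kg/m³.

0.0593 kg/m³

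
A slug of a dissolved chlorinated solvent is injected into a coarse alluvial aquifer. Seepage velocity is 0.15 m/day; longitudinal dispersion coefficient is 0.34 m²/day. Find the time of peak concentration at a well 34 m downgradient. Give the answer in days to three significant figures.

212 days

For the 1D instantaneous-source solution, setting ∂C/∂t = 0 at fixed x gives v²t² + 2Dt − x² = 0, so t = (√(D² + v²x²) − D)/v².
√(D² + v²x²) = √(0.34² + 0.15² × 34²) = 5.111; v² = 0.0225.
t = (5.111 − 0.34)/0.0225 = 212 days (vs. the pure-advection estimate x/v = 227 d).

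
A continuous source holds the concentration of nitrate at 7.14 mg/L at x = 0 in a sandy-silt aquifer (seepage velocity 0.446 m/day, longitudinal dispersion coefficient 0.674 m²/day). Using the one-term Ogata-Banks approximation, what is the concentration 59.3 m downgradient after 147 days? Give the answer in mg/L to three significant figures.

For a continuous step input, C/C₀ ≈ ½·erfc((x−vt)/(2√(Dt))).
vt = 0.446 × 147 = 65.562 m and 2√(Dt) = 2√(0.674 × 147) = 19.91 m.
Argument (x−vt)/(2√(Dt)) = (59.3 − 65.562)/19.91 = -0.3145; ½·erfc(-0.3145) = 0.6718.
C = 7.14 × 0.6718 = 4.80 mg/L.

4.80 mg/L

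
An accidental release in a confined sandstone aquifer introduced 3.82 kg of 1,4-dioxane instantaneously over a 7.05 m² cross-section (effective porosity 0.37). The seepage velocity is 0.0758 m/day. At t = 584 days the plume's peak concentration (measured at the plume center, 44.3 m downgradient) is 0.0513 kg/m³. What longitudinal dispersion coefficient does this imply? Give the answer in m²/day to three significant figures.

0.111 m²/day

At the plume center C_max = M/(n_e·A·√(4πDt)), so D = M²/(4πt·(n_e·A·C_max)²).
n_e·A·C_max = 0.37 × 7.05 × 0.0513 = 0.1338 kg/m.
D = 3.82²/(4π × 584 × 0.1338²) = 0.111 m²/day.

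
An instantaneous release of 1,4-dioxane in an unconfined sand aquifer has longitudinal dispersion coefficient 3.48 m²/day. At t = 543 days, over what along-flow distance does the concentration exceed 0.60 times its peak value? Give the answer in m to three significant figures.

The plume is Gaussian with σ = √(2Dt) = √(2 × 3.48 × 543) = 61.48 m.
C/C_peak = exp(−Δx²/(2σ²)) = 0.60 ⇒ Δx = σ·√(−2 ln 0.60) = 61.48 × 1.011 = 62.16 m.
Width = 2Δx = 124 m.

124 m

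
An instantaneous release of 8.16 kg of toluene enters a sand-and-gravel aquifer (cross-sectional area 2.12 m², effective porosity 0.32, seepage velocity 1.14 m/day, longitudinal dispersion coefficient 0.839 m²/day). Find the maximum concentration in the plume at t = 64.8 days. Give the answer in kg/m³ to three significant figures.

The peak of an instantaneous 1D plume sits at x = vt; there the Gaussian factor is 1 and C_max = M/(n_e·A·√(4πDt)), where n_e·A is the pore area the mass is dissolved in.
√(4πDt) = √(4π × 0.839 × 64.8) = 26.14 m, so C_max = 8.16/(0.32 × 2.12 × 26.14) = 0.460 kg/m³.

0.460 kg/m³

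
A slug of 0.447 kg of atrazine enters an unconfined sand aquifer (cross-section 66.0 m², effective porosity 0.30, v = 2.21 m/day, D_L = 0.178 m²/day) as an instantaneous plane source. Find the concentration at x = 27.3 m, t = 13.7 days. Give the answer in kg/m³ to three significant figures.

0.00164 kg/m³

For an instantaneous plane source, C(x,t) = M/(n_e·A·√(4πDt)) · exp(−(x−vt)²/(4Dt)), with n_e·A the pore (flow) area.
Plume center vt = 2.21 × 13.7 = 30.277 m, so the well at 27.3 m is 2.977 m upgradient of the peak.
√(4πDt) = 5.536 m, giving peak height M/(n_e·A·√(4πDt)) = 0.447/(0.30 × 66.0 × 5.536) = 0.004078 kg/m³.
(x−vt)²/(4Dt) = (-2.977)²/(4 × 0.178 × 13.7) = 0.9086; exp(−0.9086) = 0.4031.
C = 0.004078 × 0.4031 = 0.00164 kg/m³.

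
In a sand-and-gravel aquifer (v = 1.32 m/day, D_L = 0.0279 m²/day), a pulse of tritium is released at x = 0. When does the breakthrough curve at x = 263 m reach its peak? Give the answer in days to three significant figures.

For the 1D instantaneous-source solution, setting ∂C/∂t = 0 at fixed x gives v²t² + 2Dt − x² = 0, so t = (√(D² + v²x²) − D)/v².
√(D² + v²x²) = √(0.0279² + 1.32² × 263²) = 347.2; v² = 1.7424.
t = (347.2 − 0.0279)/1.7424 = 199 days (vs. the pure-advection estimate x/v = 199 d).

199 days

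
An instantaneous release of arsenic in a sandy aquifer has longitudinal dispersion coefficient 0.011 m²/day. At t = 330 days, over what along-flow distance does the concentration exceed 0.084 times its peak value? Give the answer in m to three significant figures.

The plume is Gaussian with σ = √(2Dt) = √(2 × 0.011 × 330) = 2.694 m.
C/C_peak = exp(−Δx²/(2σ²)) = 0.084 ⇒ Δx = σ·√(−2 ln 0.084) = 2.694 × 2.226 = 5.997 m.
Width = 2Δx = 12.0 m.

12.0 m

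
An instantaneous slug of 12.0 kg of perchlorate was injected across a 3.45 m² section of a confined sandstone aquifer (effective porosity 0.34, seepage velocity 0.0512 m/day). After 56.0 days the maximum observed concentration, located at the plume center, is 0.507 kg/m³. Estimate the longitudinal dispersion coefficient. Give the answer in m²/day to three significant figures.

0.579 m²/day

At the plume center C_max = M/(n_e·A·√(4πDt)), so D = M²/(4πt·(n_e·A·C_max)²).
n_e·A·C_max = 0.34 × 3.45 × 0.507 = 0.5947 kg/m.
D = 12.0²/(4π × 56.0 × 0.5947²) = 0.579 m²/day.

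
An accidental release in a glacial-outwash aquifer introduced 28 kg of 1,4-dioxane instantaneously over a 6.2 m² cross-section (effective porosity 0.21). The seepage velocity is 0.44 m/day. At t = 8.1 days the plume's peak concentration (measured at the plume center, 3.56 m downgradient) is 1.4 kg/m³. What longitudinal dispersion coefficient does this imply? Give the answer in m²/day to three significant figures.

2.32 m²/day

At the plume center C_max = M/(n_e·A·√(4πDt)), so D = M²/(4πt·(n_e·A·C_max)²).
n_e·A·C_max = 0.21 × 6.2 × 1.4 = 1.823 kg/m.
D = 28²/(4π × 8.1 × 1.823²) = 2.32 m²/day.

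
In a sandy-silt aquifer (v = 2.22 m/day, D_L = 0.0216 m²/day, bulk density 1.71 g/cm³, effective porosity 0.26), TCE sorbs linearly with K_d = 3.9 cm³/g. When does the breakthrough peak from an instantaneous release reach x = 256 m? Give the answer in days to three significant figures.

Retardation factor R = 1 + ρ_b·K_d/n = 1 + 1.71 × 3.9/0.26 = 26.65.
Sorption retards both mechanisms: v_R = v/R = 0.08330 m/day, D_R = D/R = 0.0008105 m²/day.
Peak time from v_R²t² + 2D_R t − x² = 0: t = (√(D_R² + v_R²x²) − D_R)/v_R².
√(D_R² + v_R²x²) = √(0.0008105² + 0.08330² × 256²) = 21.32; v_R² = 0.006939.
t = (21.32 − 0.0008105)/0.006939 = 3070 days.

3070 days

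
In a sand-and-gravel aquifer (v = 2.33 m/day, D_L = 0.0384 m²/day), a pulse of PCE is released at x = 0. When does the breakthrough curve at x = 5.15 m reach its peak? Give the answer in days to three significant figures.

For the 1D instantaneous-source solution, setting ∂C/∂t = 0 at fixed x gives v²t² + 2Dt − x² = 0, so t = (√(D² + v²x²) − D)/v².
√(D² + v²x²) = √(0.0384² + 2.33² × 5.15²) = 12.00; v² = 5.4289.
t = (12.00 − 0.0384)/5.4289 = 2.20 days (vs. the pure-advection estimate x/v = 2.21 d).

2.20 days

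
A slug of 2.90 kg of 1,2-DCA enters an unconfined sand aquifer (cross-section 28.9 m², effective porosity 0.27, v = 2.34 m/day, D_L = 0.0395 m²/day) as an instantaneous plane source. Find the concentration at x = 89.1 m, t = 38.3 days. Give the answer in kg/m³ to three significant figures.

For an instantaneous plane source, C(x,t) = M/(n_e·A·√(4πDt)) · exp(−(x−vt)²/(4Dt)), with n_e·A the pore (flow) area.
Plume center vt = 2.34 × 38.3 = 89.622 m, so the well at 89.1 m is 0.522 m upgradient of the peak.
√(4πDt) = 4.360 m, giving peak height M/(n_e·A·√(4πDt)) = 2.90/(0.27 × 28.9 × 4.360) = 0.08524 kg/m³.
(x−vt)²/(4Dt) = (-0.522)²/(4 × 0.0395 × 38.3) = 0.04503; exp(−0.04503) = 0.9560.
C = 0.08524 × 0.9560 = 0.0815 kg/m³.

0.0815 kg/m³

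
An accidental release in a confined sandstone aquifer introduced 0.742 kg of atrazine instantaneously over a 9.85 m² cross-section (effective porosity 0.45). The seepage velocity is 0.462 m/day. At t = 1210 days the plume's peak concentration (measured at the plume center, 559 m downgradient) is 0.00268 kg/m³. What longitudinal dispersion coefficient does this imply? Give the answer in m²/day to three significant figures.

At the plume center C_max = M/(n_e·A·√(4πDt)), so D = M²/(4πt·(n_e·A·C_max)²).
n_e·A·C_max = 0.45 × 9.85 × 0.00268 = 0.01188 kg/m.
D = 0.742²/(4π × 1210 × 0.01188²) = 0.257 m²/day.

0.257 m²/day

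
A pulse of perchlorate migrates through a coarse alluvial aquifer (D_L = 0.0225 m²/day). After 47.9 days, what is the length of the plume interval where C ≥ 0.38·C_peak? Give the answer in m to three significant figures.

The plume is Gaussian with σ = √(2Dt) = √(2 × 0.0225 × 47.9) = 1.468 m.
C/C_peak = exp(−Δx²/(2σ²)) = 0.38 ⇒ Δx = σ·√(−2 ln 0.38) = 1.468 × 1.391 = 2.042 m.
Width = 2Δx = 4.08 m.

4.08 m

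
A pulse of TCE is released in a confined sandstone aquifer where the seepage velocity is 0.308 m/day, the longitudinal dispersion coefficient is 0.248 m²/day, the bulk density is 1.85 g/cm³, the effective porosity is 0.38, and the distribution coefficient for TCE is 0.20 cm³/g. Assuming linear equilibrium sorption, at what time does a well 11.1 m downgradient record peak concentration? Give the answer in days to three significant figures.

Retardation factor R = 1 + ρ_b·K_d/n = 1 + 1.85 × 0.20/0.38 = 1.974.
Sorption retards both mechanisms: v_R = v/R = 0.1560 m/day, D_R = D/R = 0.1256 m²/day.
Peak time from v_R²t² + 2D_R t − x² = 0: t = (√(D_R² + v_R²x²) − D_R)/v_R².
√(D_R² + v_R²x²) = √(0.1256² + 0.1560² × 11.1²) = 1.736; v_R² = 0.02434.
t = (1.736 − 0.1256)/0.02434 = 66.2 days.

66.2 days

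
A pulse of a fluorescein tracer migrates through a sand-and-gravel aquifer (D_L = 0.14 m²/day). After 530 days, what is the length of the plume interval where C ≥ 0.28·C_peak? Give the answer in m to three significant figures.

38.9 m

The plume is Gaussian with σ = √(2Dt) = √(2 × 0.14 × 530) = 12.18 m.
C/C_peak = exp(−Δx²/(2σ²)) = 0.28 ⇒ Δx = σ·√(−2 ln 0.28) = 12.18 × 1.596 = 19.44 m.
Width = 2Δx = 38.9 m.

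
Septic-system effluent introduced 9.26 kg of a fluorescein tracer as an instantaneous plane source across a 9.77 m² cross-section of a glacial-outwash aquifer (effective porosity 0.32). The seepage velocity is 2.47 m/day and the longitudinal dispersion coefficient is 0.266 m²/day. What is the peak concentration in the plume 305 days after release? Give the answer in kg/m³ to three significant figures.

0.0928 kg/m³

The peak of an instantaneous 1D plume sits at x = vt; there the Gaussian factor is 1 and C_max = M/(n_e·A·√(4πDt)), where n_e·A is the pore area the mass is dissolved in.
√(4πDt) = √(4π × 0.266 × 305) = 31.93 m, so C_max = 9.26/(0.32 × 9.77 × 31.93) = 0.0928 kg/m³.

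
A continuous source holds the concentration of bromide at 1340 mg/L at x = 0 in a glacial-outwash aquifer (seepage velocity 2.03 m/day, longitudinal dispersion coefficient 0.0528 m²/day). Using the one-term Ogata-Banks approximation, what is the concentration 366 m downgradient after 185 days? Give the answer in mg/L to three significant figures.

For a continuous step input, C/C₀ ≈ ½·erfc((x−vt)/(2√(Dt))).
vt = 2.03 × 185 = 375.55 m and 2√(Dt) = 2√(0.0528 × 185) = 6.251 m.
Argument (x−vt)/(2√(Dt)) = (366 − 375.55)/6.251 = -1.528; ½·erfc(-1.528) = 0.9846.
C = 1340 × 0.9846 = 1320 mg/L.

1320 mg/L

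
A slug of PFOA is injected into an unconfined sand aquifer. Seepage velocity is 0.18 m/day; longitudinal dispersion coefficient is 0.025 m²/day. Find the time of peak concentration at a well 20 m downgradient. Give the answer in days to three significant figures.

110 days

For the 1D instantaneous-source solution, setting ∂C/∂t = 0 at fixed x gives v²t² + 2Dt − x² = 0, so t = (√(D² + v²x²) − D)/v².
√(D² + v²x²) = √(0.025² + 0.18² × 20²) = 3.600; v² = 0.0324.
t = (3.600 − 0.025)/0.0324 = 110 days (vs. the pure-advection estimate x/v = 111 d).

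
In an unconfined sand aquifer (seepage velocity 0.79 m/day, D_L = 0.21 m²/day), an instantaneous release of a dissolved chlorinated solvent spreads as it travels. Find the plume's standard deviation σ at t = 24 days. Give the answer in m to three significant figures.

Dispersive spreading gives a Gaussian with σ² = 2Dt; advection only shifts the center.
σ = √(2 × 0.21 × 24) = 3.17 m.

3.17 m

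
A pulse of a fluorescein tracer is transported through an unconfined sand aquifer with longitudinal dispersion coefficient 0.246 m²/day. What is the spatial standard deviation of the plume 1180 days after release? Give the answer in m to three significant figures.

24.1 m

Dispersive spreading gives a Gaussian with σ² = 2Dt; advection only shifts the center.
σ = √(2 × 0.246 × 1180) = 24.1 m.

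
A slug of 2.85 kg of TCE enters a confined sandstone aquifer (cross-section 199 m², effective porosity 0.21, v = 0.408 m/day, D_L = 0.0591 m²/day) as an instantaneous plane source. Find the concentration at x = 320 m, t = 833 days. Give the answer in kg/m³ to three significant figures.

0.000370 kg/m³

For an instantaneous plane source, C(x,t) = M/(n_e·A·√(4πDt)) · exp(−(x−vt)²/(4Dt)), with n_e·A the pore (flow) area.
Plume center vt = 0.408 × 833 = 339.864 m, so the well at 320 m is 19.864 m upgradient of the peak.
√(4πDt) = 24.87 m, giving peak height M/(n_e·A·√(4πDt)) = 2.85/(0.21 × 199 × 24.87) = 0.002742 kg/m³.
(x−vt)²/(4Dt) = (-19.864)²/(4 × 0.0591 × 833) = 2.004; exp(−2.004) = 0.1348.
C = 0.002742 × 0.1348 = 0.000370 kg/m³.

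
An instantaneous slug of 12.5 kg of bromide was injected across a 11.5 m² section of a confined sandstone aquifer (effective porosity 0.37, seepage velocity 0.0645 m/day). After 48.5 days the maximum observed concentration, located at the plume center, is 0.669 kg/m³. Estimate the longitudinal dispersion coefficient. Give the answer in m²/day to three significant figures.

0.0316 m²/day

At the plume center C_max = M/(n_e·A·√(4πDt)), so D = M²/(4πt·(n_e·A·C_max)²).
n_e·A·C_max = 0.37 × 11.5 × 0.669 = 2.847 kg/m.
D = 12.5²/(4π × 48.5 × 2.847²) = 0.0316 m²/day.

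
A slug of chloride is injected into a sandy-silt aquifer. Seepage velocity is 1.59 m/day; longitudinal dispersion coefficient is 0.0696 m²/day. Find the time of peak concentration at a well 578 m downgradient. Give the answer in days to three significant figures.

For the 1D instantaneous-source solution, setting ∂C/∂t = 0 at fixed x gives v²t² + 2Dt − x² = 0, so t = (√(D² + v²x²) − D)/v².
√(D² + v²x²) = √(0.0696² + 1.59² × 578²) = 919.0; v² = 2.5281.
t = (919.0 − 0.0696)/2.5281 = 363 days (vs. the pure-advection estimate x/v = 364 d).

363 days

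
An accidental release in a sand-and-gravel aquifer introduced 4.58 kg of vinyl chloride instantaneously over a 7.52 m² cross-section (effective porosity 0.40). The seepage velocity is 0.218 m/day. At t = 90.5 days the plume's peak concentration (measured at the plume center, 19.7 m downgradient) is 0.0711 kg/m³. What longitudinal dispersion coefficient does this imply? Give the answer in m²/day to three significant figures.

At the plume center C_max = M/(n_e·A·√(4πDt)), so D = M²/(4πt·(n_e·A·C_max)²).
n_e·A·C_max = 0.40 × 7.52 × 0.0711 = 0.2139 kg/m.
D = 4.58²/(4π × 90.5 × 0.2139²) = 0.403 m²/day.

0.403 m²/day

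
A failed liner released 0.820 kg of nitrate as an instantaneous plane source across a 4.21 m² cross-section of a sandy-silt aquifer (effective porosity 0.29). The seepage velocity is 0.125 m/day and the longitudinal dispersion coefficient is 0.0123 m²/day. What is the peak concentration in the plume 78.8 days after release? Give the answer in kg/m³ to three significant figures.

The peak of an instantaneous 1D plume sits at x = vt; there the Gaussian factor is 1 and C_max = M/(n_e·A·√(4πDt)), where n_e·A is the pore area the mass is dissolved in.
√(4πDt) = √(4π × 0.0123 × 78.8) = 3.490 m, so C_max = 0.820/(0.29 × 4.21 × 3.490) = 0.192 kg/m³.

0.192 kg/m³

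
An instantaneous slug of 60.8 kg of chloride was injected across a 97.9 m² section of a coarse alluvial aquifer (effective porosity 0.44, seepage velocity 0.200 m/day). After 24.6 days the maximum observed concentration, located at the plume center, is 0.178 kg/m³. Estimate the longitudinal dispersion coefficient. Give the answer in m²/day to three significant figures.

At the plume center C_max = M/(n_e·A·√(4πDt)), so D = M²/(4πt·(n_e·A·C_max)²).
n_e·A·C_max = 0.44 × 97.9 × 0.178 = 7.668 kg/m.
D = 60.8²/(4π × 24.6 × 7.668²) = 0.203 m²/day.

0.203 m²/day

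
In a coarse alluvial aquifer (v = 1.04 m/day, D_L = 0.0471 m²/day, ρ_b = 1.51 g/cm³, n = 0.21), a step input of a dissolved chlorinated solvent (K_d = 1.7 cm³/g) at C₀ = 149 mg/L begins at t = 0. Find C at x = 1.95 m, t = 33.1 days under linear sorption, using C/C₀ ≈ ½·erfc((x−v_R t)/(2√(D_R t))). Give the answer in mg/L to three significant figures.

136 mg/L

Retardation factor R = 1 + ρ_b·K_d/n = 1 + 1.51 × 1.7/0.21 = 13.22.
Sorption retards both mechanisms: v_R = v/R = 0.07867 m/day, D_R = D/R = 0.003563 m²/day.
v_R·t = 0.07867 × 33.1 = 2.603977 m; 2√(D_R t) = 0.6868 m; argument = (1.95 − 2.603977)/0.6868 = -0.9522.
C = C₀ × ½·erfc(-0.9522) = 149 × 0.9109 = 136 mg/L.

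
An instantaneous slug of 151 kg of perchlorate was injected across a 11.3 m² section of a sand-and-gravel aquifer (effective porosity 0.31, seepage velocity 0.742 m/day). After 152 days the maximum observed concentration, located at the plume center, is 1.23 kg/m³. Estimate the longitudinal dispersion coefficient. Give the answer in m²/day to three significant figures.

0.643 m²/day

At the plume center C_max = M/(n_e·A·√(4πDt)), so D = M²/(4πt·(n_e·A·C_max)²).
n_e·A·C_max = 0.31 × 11.3 × 1.23 = 4.309 kg/m.
D = 151²/(4π × 152 × 4.309²) = 0.643 m²/day.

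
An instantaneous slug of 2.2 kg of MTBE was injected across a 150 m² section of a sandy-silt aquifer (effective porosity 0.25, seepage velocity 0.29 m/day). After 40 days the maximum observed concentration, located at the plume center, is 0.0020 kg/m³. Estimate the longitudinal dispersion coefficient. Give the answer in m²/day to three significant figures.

1.71 m²/day

At the plume center C_max = M/(n_e·A·√(4πDt)), so D = M²/(4πt·(n_e·A·C_max)²).
n_e·A·C_max = 0.25 × 150 × 0.0020 = 0.07500 kg/m.
D = 2.2²/(4π × 40 × 0.07500²) = 1.71 m²/day.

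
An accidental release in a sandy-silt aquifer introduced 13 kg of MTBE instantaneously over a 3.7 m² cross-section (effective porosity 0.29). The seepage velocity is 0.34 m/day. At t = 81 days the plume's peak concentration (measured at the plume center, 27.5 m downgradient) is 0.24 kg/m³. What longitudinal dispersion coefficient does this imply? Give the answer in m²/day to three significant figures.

At the plume center C_max = M/(n_e·A·√(4πDt)), so D = M²/(4πt·(n_e·A·C_max)²).
n_e·A·C_max = 0.29 × 3.7 × 0.24 = 0.2575 kg/m.
D = 13²/(4π × 81 × 0.2575²) = 2.50 m²/day.

2.50 m²/day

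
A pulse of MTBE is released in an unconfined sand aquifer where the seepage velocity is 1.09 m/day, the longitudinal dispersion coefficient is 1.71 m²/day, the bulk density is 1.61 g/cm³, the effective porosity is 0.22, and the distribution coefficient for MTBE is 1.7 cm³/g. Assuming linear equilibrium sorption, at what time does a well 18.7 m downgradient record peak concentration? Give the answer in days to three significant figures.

Retardation factor R = 1 + ρ_b·K_d/n = 1 + 1.61 × 1.7/0.22 = 13.44.
Sorption retards both mechanisms: v_R = v/R = 0.08110 m/day, D_R = D/R = 0.1272 m²/day.
Peak time from v_R²t² + 2D_R t − x² = 0: t = (√(D_R² + v_R²x²) − D_R)/v_R².
√(D_R² + v_R²x²) = √(0.1272² + 0.08110² × 18.7²) = 1.522; v_R² = 0.006577.
t = (1.522 − 0.1272)/0.006577 = 212 days.

212 days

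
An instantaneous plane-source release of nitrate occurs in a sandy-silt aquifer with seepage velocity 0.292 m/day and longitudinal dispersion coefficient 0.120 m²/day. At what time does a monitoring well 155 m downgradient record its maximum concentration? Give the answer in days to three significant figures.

For the 1D instantaneous-source solution, setting ∂C/∂t = 0 at fixed x gives v²t² + 2Dt − x² = 0, so t = (√(D² + v²x²) − D)/v².
√(D² + v²x²) = √(0.120² + 0.292² × 155²) = 45.26; v² = 0.085264.
t = (45.26 − 0.120)/0.085264 = 529 days (vs. the pure-advection estimate x/v = 531 d).

529 days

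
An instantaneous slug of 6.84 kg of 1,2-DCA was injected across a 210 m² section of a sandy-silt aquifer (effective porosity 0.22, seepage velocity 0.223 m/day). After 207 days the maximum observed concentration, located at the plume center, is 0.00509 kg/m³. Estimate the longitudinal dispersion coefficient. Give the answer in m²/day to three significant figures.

At the plume center C_max = M/(n_e·A·√(4πDt)), so D = M²/(4πt·(n_e·A·C_max)²).
n_e·A·C_max = 0.22 × 210 × 0.00509 = 0.2352 kg/m.
D = 6.84²/(4π × 207 × 0.2352²) = 0.325 m²/day.

0.325 m²/day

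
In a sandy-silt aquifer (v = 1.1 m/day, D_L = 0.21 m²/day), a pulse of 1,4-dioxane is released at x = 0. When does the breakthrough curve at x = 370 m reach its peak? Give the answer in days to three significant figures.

For the 1D instantaneous-source solution, setting ∂C/∂t = 0 at fixed x gives v²t² + 2Dt − x² = 0, so t = (√(D² + v²x²) − D)/v².
√(D² + v²x²) = √(0.21² + 1.1² × 370²) = 407.0; v² = 1.21.
t = (407.0 − 0.21)/1.21 = 336 days (vs. the pure-advection estimate x/v = 336 d).

336 days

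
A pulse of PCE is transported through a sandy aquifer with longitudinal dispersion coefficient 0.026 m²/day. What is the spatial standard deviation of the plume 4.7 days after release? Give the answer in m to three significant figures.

0.494 m

Dispersive spreading gives a Gaussian with σ² = 2Dt; advection only shifts the center.
σ = √(2 × 0.026 × 4.7) = 0.494 m.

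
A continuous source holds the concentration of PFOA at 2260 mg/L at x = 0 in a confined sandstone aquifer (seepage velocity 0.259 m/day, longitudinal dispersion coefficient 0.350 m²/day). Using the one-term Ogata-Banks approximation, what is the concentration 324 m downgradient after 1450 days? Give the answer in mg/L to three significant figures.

For a continuous step input, C/C₀ ≈ ½·erfc((x−vt)/(2√(Dt))).
vt = 0.259 × 1450 = 375.55 m and 2√(Dt) = 2√(0.350 × 1450) = 45.06 m.
Argument (x−vt)/(2√(Dt)) = (324 − 375.55)/45.06 = -1.144; ½·erfc(-1.144) = 0.9472.
C = 2260 × 0.9472 = 2140 mg/L.

2140 mg/L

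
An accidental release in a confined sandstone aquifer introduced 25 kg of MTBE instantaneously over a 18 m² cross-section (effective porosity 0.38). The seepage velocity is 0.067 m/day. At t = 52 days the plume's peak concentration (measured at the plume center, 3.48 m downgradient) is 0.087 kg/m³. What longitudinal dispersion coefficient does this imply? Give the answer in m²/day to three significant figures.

2.70 m²/day

At the plume center C_max = M/(n_e·A·√(4πDt)), so D = M²/(4πt·(n_e·A·C_max)²).
n_e·A·C_max = 0.38 × 18 × 0.087 = 0.5951 kg/m.
D = 25²/(4π × 52 × 0.5951²) = 2.70 m²/day.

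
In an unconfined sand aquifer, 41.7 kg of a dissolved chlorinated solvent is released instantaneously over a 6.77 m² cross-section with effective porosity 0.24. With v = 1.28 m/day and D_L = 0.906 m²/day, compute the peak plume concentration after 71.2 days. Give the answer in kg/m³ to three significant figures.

The peak of an instantaneous 1D plume sits at x = vt; there the Gaussian factor is 1 and C_max = M/(n_e·A·√(4πDt)), where n_e·A is the pore area the mass is dissolved in.
√(4πDt) = √(4π × 0.906 × 71.2) = 28.47 m, so C_max = 41.7/(0.24 × 6.77 × 28.47) = 0.901 kg/m³.

0.901 kg/m³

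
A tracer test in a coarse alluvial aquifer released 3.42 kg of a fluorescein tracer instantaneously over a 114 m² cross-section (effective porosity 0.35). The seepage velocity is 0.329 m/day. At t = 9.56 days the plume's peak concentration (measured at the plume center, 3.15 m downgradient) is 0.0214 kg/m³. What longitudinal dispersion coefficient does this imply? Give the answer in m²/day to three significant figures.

0.134 m²/day

At the plume center C_max = M/(n_e·A·√(4πDt)), so D = M²/(4πt·(n_e·A·C_max)²).
n_e·A·C_max = 0.35 × 114 × 0.0214 = 0.8539 kg/m.
D = 3.42²/(4π × 9.56 × 0.8539²) = 0.134 m²/day.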